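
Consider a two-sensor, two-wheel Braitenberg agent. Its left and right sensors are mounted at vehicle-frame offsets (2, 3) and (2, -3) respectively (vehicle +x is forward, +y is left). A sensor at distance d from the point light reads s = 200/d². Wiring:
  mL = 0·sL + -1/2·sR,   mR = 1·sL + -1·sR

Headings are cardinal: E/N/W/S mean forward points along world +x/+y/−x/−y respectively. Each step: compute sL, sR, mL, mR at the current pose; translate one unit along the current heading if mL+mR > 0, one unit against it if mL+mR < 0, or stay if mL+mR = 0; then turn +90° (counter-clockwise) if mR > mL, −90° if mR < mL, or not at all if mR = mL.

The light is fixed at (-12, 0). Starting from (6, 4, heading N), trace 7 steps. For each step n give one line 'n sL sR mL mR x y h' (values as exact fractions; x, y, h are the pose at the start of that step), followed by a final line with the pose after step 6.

0 200/261 200/477 -100/477 1600/4611 6 4 N
1 10/13 5/8 -5/16 15/104 6 5 W
2 200/493 40/53 -20/53 -9120/26129 7 5 S
3 100/261 4/9 -2/9 -16/261 7 6 E
4 200/289 40/101 -20/101 8640/29189 6 6 N
5 25/34 50/89 -25/89 525/3026 6 7 W
6 200/509 200/281 -100/281 -45600/143029 7 7 S
final 7 8 E

n=0: pose=(6,4,N); sL=200/261, sR=200/477; mL=-100/477, mR=1600/4611; mL+mR=1900/13833 → advance +1; mR−mL=7700/13833 → turn +1·90°
n=1: pose=(6,5,W); sL=10/13, sR=5/8; mL=-5/16, mR=15/104; mL+mR=-35/208 → advance -1; mR−mL=95/208 → turn +1·90°
n=2: pose=(7,5,S); sL=200/493, sR=40/53; mL=-20/53, mR=-9120/26129; mL+mR=-18980/26129 → advance -1; mR−mL=740/26129 → turn +1·90°
n=3: pose=(7,6,E); sL=100/261, sR=4/9; mL=-2/9, mR=-16/261; mL+mR=-74/261 → advance -1; mR−mL=14/87 → turn +1·90°
n=4: pose=(6,6,N); sL=200/289, sR=40/101; mL=-20/101, mR=8640/29189; mL+mR=2860/29189 → advance +1; mR−mL=14420/29189 → turn +1·90°
n=5: pose=(6,7,W); sL=25/34, sR=50/89; mL=-25/89, mR=525/3026; mL+mR=-325/3026 → advance -1; mR−mL=1375/3026 → turn +1·90°
n=6: pose=(7,7,S); sL=200/509, sR=200/281; mL=-100/281, mR=-45600/143029; mL+mR=-96500/143029 → advance -1; mR−mL=5300/143029 → turn +1·90°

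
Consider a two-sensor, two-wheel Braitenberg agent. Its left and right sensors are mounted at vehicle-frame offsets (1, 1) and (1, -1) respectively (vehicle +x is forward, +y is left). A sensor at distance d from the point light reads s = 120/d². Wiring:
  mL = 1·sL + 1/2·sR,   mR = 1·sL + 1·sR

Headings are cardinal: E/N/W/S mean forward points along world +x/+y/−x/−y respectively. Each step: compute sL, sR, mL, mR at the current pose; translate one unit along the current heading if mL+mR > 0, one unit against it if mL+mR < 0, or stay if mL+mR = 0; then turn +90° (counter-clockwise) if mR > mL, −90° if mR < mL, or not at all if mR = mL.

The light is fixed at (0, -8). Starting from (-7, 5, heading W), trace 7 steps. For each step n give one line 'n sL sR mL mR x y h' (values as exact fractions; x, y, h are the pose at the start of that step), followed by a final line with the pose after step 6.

n=0: pose=(-7,5,W); sL=15/26, sR=6/13; mL=21/26, mR=27/26; mL+mR=24/13 → advance +1; mR−mL=3/13 → turn +1·90°
n=1: pose=(-8,5,S); sL=120/193, sR=8/15; mL=2572/2895, mR=3344/2895; mL+mR=1972/965 → advance +1; mR−mL=4/15 → turn +1·90°
n=2: pose=(-8,4,E); sL=60/109, sR=12/17; mL=1674/1853, mR=2328/1853; mL+mR=4002/1853 → advance +1; mR−mL=6/17 → turn +1·90°
n=3: pose=(-7,4,N); sL=120/233, sR=24/41; mL=7716/9553, mR=10512/9553; mL+mR=18228/9553 → advance +1; mR−mL=12/41 → turn +1·90°
n=4: pose=(-7,5,W); sL=15/26, sR=6/13; mL=21/26, mR=27/26; mL+mR=24/13 → advance +1; mR−mL=3/13 → turn +1·90°
n=5: pose=(-8,5,S); sL=120/193, sR=8/15; mL=2572/2895, mR=3344/2895; mL+mR=1972/965 → advance +1; mR−mL=4/15 → turn +1·90°
n=6: pose=(-8,4,E); sL=60/109, sR=12/17; mL=1674/1853, mR=2328/1853; mL+mR=4002/1853 → advance +1; mR−mL=6/17 → turn +1·90°

0 15/26 6/13 21/26 27/26 -7 5 W
1 120/193 8/15 2572/2895 3344/2895 -8 5 S
2 60/109 12/17 1674/1853 2328/1853 -8 4 E
3 120/233 24/41 7716/9553 10512/9553 -7 4 N
4 15/26 6/13 21/26 27/26 -7 5 W
5 120/193 8/15 2572/2895 3344/2895 -8 5 S
6 60/109 12/17 1674/1853 2328/1853 -8 4 E
final -7 4 N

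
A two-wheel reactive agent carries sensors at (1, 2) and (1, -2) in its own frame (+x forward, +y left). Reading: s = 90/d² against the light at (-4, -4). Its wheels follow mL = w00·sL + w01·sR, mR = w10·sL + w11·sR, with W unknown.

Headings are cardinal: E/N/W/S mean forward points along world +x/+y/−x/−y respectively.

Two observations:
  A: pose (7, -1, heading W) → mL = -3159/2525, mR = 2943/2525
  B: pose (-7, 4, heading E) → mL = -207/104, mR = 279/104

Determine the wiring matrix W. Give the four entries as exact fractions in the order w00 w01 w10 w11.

obs A: pose=(7,-1,W) → sL=90/101, sR=18/25, mL=-3159/2525, mR=2943/2525
obs B: pose=(-7,4,E) → sL=45/52, sR=9/4, mL=-207/104, mR=279/104
sensor matrix S = [[90/101, 18/25], [45/52, 9/4]]; det S = 9072/6565
solve [mL_A; mL_B] = S·[w00; w01] and [mR_A; mR_B] = S·[w10; w11]:
  w00 = -1, w01 = -1/2, w10 = 1/2, w11 = 1

-1 -1/2 1/2 1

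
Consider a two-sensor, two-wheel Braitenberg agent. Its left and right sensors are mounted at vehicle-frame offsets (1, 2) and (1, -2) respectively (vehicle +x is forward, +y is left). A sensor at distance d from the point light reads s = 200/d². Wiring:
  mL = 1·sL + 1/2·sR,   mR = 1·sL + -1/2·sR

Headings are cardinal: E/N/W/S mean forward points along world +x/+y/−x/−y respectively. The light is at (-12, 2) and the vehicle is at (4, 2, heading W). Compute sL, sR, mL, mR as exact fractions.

left sensor world pos  = (3, 0); dL² = 229
right sensor world pos = (3, 4); dR² = 229
sL = 200/229 = 200/229
sR = 200/229 = 200/229
mL = 1·sL + 1/2·sR = 300/229
mR = 1·sL + -1/2·sR = 100/229

200/229 200/229 300/229 100/229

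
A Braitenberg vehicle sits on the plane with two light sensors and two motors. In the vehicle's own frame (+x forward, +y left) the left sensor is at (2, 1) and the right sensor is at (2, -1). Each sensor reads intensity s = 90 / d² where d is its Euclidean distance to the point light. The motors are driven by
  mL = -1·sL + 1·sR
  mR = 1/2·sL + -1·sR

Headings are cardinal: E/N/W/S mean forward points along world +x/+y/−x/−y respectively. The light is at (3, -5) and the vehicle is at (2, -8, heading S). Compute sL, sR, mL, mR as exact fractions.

18/5 90/29 -72/145 -189/145

left sensor world pos  = (3, -10); dL² = 25
right sensor world pos = (1, -10); dR² = 29
sL = 90/25 = 18/5
sR = 90/29 = 90/29
mL = -1·sL + 1·sR = -72/145
mR = 1/2·sL + -1·sR = -189/145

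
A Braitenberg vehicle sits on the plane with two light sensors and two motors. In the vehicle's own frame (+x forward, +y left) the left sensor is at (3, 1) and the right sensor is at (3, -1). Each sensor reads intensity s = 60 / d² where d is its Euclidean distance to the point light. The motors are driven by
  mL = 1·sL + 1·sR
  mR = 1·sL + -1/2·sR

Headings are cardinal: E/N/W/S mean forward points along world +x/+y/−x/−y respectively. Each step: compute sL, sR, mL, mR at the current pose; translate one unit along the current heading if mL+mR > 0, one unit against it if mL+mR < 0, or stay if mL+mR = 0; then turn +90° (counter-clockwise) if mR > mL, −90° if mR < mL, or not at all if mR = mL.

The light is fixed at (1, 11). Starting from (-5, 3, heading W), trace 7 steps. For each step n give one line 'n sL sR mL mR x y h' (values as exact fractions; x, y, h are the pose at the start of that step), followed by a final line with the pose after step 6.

0 10/27 6/13 292/351 49/351 -5 3 W
1 60/89 60/61 9000/5429 990/5429 -6 3 N
2 15/13 3/4 99/52 81/104 -6 4 E
3 12/25 60/149 3288/3725 1038/3725 -5 4 S
4 10/27 6/13 292/351 49/351 -5 3 W
5 60/89 60/61 9000/5429 990/5429 -6 3 N
6 15/13 3/4 99/52 81/104 -6 4 E
final -5 4 S

n=0: pose=(-5,3,W); sL=10/27, sR=6/13; mL=292/351, mR=49/351; mL+mR=341/351 → advance +1; mR−mL=-9/13 → turn -1·90°
n=1: pose=(-6,3,N); sL=60/89, sR=60/61; mL=9000/5429, mR=990/5429; mL+mR=9990/5429 → advance +1; mR−mL=-90/61 → turn -1·90°
n=2: pose=(-6,4,E); sL=15/13, sR=3/4; mL=99/52, mR=81/104; mL+mR=279/104 → advance +1; mR−mL=-9/8 → turn -1·90°
n=3: pose=(-5,4,S); sL=12/25, sR=60/149; mL=3288/3725, mR=1038/3725; mL+mR=4326/3725 → advance +1; mR−mL=-90/149 → turn -1·90°
n=4: pose=(-5,3,W); sL=10/27, sR=6/13; mL=292/351, mR=49/351; mL+mR=341/351 → advance +1; mR−mL=-9/13 → turn -1·90°
n=5: pose=(-6,3,N); sL=60/89, sR=60/61; mL=9000/5429, mR=990/5429; mL+mR=9990/5429 → advance +1; mR−mL=-90/61 → turn -1·90°
n=6: pose=(-6,4,E); sL=15/13, sR=3/4; mL=99/52, mR=81/104; mL+mR=279/104 → advance +1; mR−mL=-9/8 → turn -1·90°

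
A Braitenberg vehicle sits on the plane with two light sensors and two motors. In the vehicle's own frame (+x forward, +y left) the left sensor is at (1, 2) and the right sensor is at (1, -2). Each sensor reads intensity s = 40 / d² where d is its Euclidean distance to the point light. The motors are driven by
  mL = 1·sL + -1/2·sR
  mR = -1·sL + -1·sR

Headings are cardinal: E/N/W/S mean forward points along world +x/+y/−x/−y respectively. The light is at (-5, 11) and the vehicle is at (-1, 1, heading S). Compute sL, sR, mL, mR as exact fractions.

left sensor world pos  = (1, 0); dL² = 157
right sensor world pos = (-3, 0); dR² = 125
sL = 40/157 = 40/157
sR = 40/125 = 8/25
mL = 1·sL + -1/2·sR = 372/3925
mR = -1·sL + -1·sR = -2256/3925

40/157 8/25 372/3925 -2256/3925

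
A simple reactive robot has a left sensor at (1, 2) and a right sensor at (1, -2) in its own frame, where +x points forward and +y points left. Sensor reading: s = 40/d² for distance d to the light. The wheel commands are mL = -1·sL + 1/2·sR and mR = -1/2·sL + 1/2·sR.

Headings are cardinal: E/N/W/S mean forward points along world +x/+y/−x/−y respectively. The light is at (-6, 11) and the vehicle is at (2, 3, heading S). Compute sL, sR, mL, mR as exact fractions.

left sensor world pos  = (4, 2); dL² = 181
right sensor world pos = (0, 2); dR² = 117
sL = 40/181 = 40/181
sR = 40/117 = 40/117
mL = -1·sL + 1/2·sR = -1060/21177
mR = -1/2·sL + 1/2·sR = 1280/21177

40/181 40/117 -1060/21177 1280/21177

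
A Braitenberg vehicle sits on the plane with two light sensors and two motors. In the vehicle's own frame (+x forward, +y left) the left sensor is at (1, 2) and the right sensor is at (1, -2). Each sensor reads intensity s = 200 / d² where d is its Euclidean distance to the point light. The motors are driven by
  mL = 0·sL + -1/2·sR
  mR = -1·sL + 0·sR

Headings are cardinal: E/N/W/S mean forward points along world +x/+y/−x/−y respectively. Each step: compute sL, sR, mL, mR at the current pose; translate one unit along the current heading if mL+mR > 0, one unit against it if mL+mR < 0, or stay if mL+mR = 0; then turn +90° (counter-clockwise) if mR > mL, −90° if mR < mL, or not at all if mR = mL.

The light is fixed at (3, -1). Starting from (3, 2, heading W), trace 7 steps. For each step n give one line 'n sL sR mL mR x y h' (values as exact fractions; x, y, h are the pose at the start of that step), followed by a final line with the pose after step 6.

0 100 100/13 -50/13 -100 3 2 W
1 200/17 8 -4 -200/17 4 2 N
2 10 50 -25 -10 4 1 E
3 200/13 200/13 -100/13 -200/13 3 1 N
4 20 100 -50 -20 3 0 E
5 200/13 40 -20 -200/13 2 0 N
6 25 25 -25/2 -25 2 -1 W
final 3 -1 N

n=0: pose=(3,2,W); sL=100, sR=100/13; mL=-50/13, mR=-100; mL+mR=-1350/13 → advance -1; mR−mL=-1250/13 → turn -1·90°
n=1: pose=(4,2,N); sL=200/17, sR=8; mL=-4, mR=-200/17; mL+mR=-268/17 → advance -1; mR−mL=-132/17 → turn -1·90°
n=2: pose=(4,1,E); sL=10, sR=50; mL=-25, mR=-10; mL+mR=-35 → advance -1; mR−mL=15 → turn +1·90°
n=3: pose=(3,1,N); sL=200/13, sR=200/13; mL=-100/13, mR=-200/13; mL+mR=-300/13 → advance -1; mR−mL=-100/13 → turn -1·90°
n=4: pose=(3,0,E); sL=20, sR=100; mL=-50, mR=-20; mL+mR=-70 → advance -1; mR−mL=30 → turn +1·90°
n=5: pose=(2,0,N); sL=200/13, sR=40; mL=-20, mR=-200/13; mL+mR=-460/13 → advance -1; mR−mL=60/13 → turn +1·90°
n=6: pose=(2,-1,W); sL=25, sR=25; mL=-25/2, mR=-25; mL+mR=-75/2 → advance -1; mR−mL=-25/2 → turn -1·90°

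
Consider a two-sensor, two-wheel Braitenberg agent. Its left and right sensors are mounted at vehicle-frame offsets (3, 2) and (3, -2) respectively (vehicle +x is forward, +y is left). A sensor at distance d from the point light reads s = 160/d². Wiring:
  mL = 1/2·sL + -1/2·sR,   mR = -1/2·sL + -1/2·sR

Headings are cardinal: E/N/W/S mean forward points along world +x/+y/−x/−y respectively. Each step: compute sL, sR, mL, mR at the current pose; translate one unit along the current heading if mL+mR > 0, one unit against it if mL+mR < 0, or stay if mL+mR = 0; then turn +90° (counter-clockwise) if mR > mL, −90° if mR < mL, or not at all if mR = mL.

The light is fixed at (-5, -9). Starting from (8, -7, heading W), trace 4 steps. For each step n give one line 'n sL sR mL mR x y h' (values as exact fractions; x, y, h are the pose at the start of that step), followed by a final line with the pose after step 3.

n=0: pose=(8,-7,W); sL=8/5, sR=40/29; mL=16/145, mR=-216/145; mL+mR=-40/29 → advance -1; mR−mL=-8/5 → turn -1·90°
n=1: pose=(9,-7,N); sL=160/169, sR=160/281; mL=8960/47489, mR=-36000/47489; mL+mR=-160/281 → advance -1; mR−mL=-160/169 → turn -1·90°
n=2: pose=(9,-8,E); sL=80/149, sR=16/29; mL=-32/4321, mR=-2352/4321; mL+mR=-16/29 → advance -1; mR−mL=-80/149 → turn -1·90°
n=3: pose=(8,-8,S); sL=160/229, sR=32/25; mL=-1664/5725, mR=-5664/5725; mL+mR=-32/25 → advance -1; mR−mL=-160/229 → turn -1·90°

0 8/5 40/29 16/145 -216/145 8 -7 W
1 160/169 160/281 8960/47489 -36000/47489 9 -7 N
2 80/149 16/29 -32/4321 -2352/4321 9 -8 E
3 160/229 32/25 -1664/5725 -5664/5725 8 -8 S
final 8 -7 W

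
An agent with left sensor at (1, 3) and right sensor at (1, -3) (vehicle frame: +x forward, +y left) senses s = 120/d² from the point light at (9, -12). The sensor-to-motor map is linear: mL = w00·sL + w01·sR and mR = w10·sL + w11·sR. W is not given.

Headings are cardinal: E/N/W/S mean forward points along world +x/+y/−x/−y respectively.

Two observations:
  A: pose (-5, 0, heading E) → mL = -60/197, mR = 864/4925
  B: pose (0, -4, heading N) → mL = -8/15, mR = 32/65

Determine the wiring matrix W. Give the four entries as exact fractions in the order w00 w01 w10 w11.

obs A: pose=(-5,0,E) → sL=60/197, sR=12/25, mL=-60/197, mR=864/4925
obs B: pose=(0,-4,N) → sL=8/15, sR=40/39, mL=-8/15, mR=32/65
sensor matrix S = [[60/197, 12/25], [8/15, 40/39]]; det S = 18048/320125
solve [mL_A; mL_B] = S·[w00; w01] and [mR_A; mR_B] = S·[w10; w11]:
  w00 = -1, w01 = 0, w10 = -1, w11 = 1

-1 0 -1 1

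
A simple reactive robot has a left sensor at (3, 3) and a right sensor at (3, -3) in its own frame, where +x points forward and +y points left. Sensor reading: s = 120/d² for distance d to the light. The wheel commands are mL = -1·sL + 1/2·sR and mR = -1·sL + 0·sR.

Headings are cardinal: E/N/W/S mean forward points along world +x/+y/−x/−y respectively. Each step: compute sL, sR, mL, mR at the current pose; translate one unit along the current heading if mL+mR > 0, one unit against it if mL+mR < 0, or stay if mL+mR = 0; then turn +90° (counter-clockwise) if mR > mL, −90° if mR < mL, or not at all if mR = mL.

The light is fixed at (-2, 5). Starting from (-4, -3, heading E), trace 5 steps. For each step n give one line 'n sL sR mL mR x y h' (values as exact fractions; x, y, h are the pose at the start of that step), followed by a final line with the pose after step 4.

0 60/13 60/61 -3270/793 -60/13 -4 -3 E
1 120/121 120/157 -11580/18997 -120/121 -5 -3 S
2 15/17 30/13 60/221 -15/17 -5 -2 W
3 120/41 120/17 420/697 -120/41 -4 -2 N
4 60/13 60/61 -3270/793 -60/13 -4 -3 E
final -5 -3 S

n=0: pose=(-4,-3,E); sL=60/13, sR=60/61; mL=-3270/793, mR=-60/13; mL+mR=-6930/793 → advance -1; mR−mL=-30/61 → turn -1·90°
n=1: pose=(-5,-3,S); sL=120/121, sR=120/157; mL=-11580/18997, mR=-120/121; mL+mR=-30420/18997 → advance -1; mR−mL=-60/157 → turn -1·90°
n=2: pose=(-5,-2,W); sL=15/17, sR=30/13; mL=60/221, mR=-15/17; mL+mR=-135/221 → advance -1; mR−mL=-15/13 → turn -1·90°
n=3: pose=(-4,-2,N); sL=120/41, sR=120/17; mL=420/697, mR=-120/41; mL+mR=-1620/697 → advance -1; mR−mL=-60/17 → turn -1·90°
n=4: pose=(-4,-3,E); sL=60/13, sR=60/61; mL=-3270/793, mR=-60/13; mL+mR=-6930/793 → advance -1; mR−mL=-30/61 → turn -1·90°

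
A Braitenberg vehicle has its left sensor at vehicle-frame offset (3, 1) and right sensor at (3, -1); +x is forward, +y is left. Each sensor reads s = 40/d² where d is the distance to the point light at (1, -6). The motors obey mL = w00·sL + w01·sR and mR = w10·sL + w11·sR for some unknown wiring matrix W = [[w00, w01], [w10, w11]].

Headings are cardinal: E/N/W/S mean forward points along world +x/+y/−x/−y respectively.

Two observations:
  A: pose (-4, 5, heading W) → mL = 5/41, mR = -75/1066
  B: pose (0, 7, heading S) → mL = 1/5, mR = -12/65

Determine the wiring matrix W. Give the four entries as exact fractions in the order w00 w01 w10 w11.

obs A: pose=(-4,5,W) → sL=10/41, sR=5/26, mL=5/41, mR=-75/1066
obs B: pose=(0,7,S) → sL=2/5, sR=5/13, mL=1/5, mR=-12/65
sensor matrix S = [[10/41, 5/26], [2/5, 5/13]]; det S = 9/533
solve [mL_A; mL_B] = S·[w00; w01] and [mR_A; mR_B] = S·[w10; w11]:
  w00 = 1/2, w01 = 0, w10 = 1/2, w11 = -1

1/2 0 1/2 -1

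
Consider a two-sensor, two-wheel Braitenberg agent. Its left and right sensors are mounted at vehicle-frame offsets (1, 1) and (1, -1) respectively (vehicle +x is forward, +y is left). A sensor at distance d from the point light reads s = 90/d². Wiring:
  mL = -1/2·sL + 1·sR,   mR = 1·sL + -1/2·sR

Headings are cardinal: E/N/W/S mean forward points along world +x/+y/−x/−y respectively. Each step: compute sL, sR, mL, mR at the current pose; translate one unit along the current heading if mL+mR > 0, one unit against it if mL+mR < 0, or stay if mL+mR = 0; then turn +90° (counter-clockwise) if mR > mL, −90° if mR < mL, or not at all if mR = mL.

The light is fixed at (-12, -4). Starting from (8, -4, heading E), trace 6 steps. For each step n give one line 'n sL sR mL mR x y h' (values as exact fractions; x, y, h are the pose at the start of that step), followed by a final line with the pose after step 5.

n=0: pose=(8,-4,E); sL=45/221, sR=45/221; mL=45/442, mR=45/442; mL+mR=45/221 → advance +1; mR−mL=0 → turn +0·90°
n=1: pose=(9,-4,E); sL=18/97, sR=18/97; mL=9/97, mR=9/97; mL+mR=18/97 → advance +1; mR−mL=0 → turn +0·90°
n=2: pose=(10,-4,E); sL=9/53, sR=9/53; mL=9/106, mR=9/106; mL+mR=9/53 → advance +1; mR−mL=0 → turn +0·90°
n=3: pose=(11,-4,E); sL=90/577, sR=90/577; mL=45/577, mR=45/577; mL+mR=90/577 → advance +1; mR−mL=0 → turn +0·90°
n=4: pose=(12,-4,E); sL=45/313, sR=45/313; mL=45/626, mR=45/626; mL+mR=45/313 → advance +1; mR−mL=0 → turn +0·90°
n=5: pose=(13,-4,E); sL=90/677, sR=90/677; mL=45/677, mR=45/677; mL+mR=90/677 → advance +1; mR−mL=0 → turn +0·90°

0 45/221 45/221 45/442 45/442 8 -4 E
1 18/97 18/97 9/97 9/97 9 -4 E
2 9/53 9/53 9/106 9/106 10 -4 E
3 90/577 90/577 45/577 45/577 11 -4 E
4 45/313 45/313 45/626 45/626 12 -4 E
5 90/677 90/677 45/677 45/677 13 -4 E
final 14 -4 E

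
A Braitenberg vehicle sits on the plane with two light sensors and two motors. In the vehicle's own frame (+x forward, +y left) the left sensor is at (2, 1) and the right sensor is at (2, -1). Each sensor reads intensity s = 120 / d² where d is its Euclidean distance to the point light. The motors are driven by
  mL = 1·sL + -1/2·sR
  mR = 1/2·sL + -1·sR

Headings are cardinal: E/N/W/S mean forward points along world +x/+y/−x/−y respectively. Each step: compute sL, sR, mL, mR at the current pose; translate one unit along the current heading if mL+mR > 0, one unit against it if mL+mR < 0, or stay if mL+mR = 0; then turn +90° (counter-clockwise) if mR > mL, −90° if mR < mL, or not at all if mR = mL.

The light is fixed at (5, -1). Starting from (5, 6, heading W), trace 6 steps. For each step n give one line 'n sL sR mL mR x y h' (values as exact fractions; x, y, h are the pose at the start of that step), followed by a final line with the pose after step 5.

0 3 30/17 36/17 -9/34 5 6 W
1 24/17 40/27 308/459 -356/459 4 6 N
2 12/5 60/13 6/65 -222/65 4 5 E
3 120/17 24/5 396/85 -108/85 3 5 S
4 15/4 30/13 135/52 -45/104 3 4 W
5 24/13 120/53 492/689 -924/689 2 4 N
final 2 3 E

n=0: pose=(5,6,W); sL=3, sR=30/17; mL=36/17, mR=-9/34; mL+mR=63/34 → advance +1; mR−mL=-81/34 → turn -1·90°
n=1: pose=(4,6,N); sL=24/17, sR=40/27; mL=308/459, mR=-356/459; mL+mR=-16/153 → advance -1; mR−mL=-664/459 → turn -1·90°
n=2: pose=(4,5,E); sL=12/5, sR=60/13; mL=6/65, mR=-222/65; mL+mR=-216/65 → advance -1; mR−mL=-228/65 → turn -1·90°
n=3: pose=(3,5,S); sL=120/17, sR=24/5; mL=396/85, mR=-108/85; mL+mR=288/85 → advance +1; mR−mL=-504/85 → turn -1·90°
n=4: pose=(3,4,W); sL=15/4, sR=30/13; mL=135/52, mR=-45/104; mL+mR=225/104 → advance +1; mR−mL=-315/104 → turn -1·90°
n=5: pose=(2,4,N); sL=24/13, sR=120/53; mL=492/689, mR=-924/689; mL+mR=-432/689 → advance -1; mR−mL=-1416/689 → turn -1·90°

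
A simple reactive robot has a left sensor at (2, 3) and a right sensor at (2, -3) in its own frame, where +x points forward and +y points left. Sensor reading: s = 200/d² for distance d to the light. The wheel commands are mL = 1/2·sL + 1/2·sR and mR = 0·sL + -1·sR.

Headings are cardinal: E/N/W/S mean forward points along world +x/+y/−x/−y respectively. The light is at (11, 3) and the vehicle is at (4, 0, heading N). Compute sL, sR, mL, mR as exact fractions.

left sensor world pos  = (1, 2); dL² = 101
right sensor world pos = (7, 2); dR² = 17
sL = 200/101 = 200/101
sR = 200/17 = 200/17
mL = 1/2·sL + 1/2·sR = 11800/1717
mR = 0·sL + -1·sR = -200/17

200/101 200/17 11800/1717 -200/17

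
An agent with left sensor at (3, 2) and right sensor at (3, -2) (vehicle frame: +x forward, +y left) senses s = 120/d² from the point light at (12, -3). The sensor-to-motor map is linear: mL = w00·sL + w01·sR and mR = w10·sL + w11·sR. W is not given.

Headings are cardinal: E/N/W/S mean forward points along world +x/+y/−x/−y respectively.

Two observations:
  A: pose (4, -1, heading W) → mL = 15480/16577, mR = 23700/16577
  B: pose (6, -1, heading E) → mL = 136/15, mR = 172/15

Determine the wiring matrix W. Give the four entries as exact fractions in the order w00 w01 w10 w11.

obs A: pose=(4,-1,W) → sL=120/121, sR=120/137, mL=15480/16577, mR=23700/16577
obs B: pose=(6,-1,E) → sL=24/5, sR=40/3, mL=136/15, mR=172/15
sensor matrix S = [[120/121, 120/137], [24/5, 40/3]]; det S = 149504/16577
solve [mL_A; mL_B] = S·[w00; w01] and [mR_A; mR_B] = S·[w10; w11]:
  w00 = 1/2, w01 = 1/2, w10 = 1, w11 = 1/2

1/2 1/2 1 1/2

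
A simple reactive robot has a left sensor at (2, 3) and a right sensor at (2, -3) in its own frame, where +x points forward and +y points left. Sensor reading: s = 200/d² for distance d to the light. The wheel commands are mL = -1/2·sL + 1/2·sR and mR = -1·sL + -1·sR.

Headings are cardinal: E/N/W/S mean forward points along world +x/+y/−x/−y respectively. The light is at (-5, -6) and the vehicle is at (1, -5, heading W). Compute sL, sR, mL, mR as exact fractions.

left sensor world pos  = (-1, -8); dL² = 20
right sensor world pos = (-1, -2); dR² = 32
sL = 200/20 = 10
sR = 200/32 = 25/4
mL = -1/2·sL + 1/2·sR = -15/8
mR = -1·sL + -1·sR = -65/4

10 25/4 -15/8 -65/4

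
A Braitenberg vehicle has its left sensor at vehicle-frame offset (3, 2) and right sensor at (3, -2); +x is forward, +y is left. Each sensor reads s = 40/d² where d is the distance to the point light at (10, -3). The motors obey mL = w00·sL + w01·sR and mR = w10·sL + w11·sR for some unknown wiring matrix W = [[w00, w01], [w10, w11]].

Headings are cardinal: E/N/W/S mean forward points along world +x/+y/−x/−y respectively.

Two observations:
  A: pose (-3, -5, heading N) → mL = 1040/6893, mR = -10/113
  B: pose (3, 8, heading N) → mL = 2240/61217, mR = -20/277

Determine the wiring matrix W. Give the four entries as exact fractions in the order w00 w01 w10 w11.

-1 1 -1/2 0

obs A: pose=(-3,-5,N) → sL=20/113, sR=20/61, mL=1040/6893, mR=-10/113
obs B: pose=(3,8,N) → sL=40/277, sR=40/221, mL=2240/61217, mR=-20/277
sensor matrix S = [[20/113, 20/61], [40/277, 40/221]]; det S = -6460800/421968781
solve [mL_A; mL_B] = S·[w00; w01] and [mR_A; mR_B] = S·[w10; w11]:
  w00 = -1, w01 = 1, w10 = -1/2, w11 = 0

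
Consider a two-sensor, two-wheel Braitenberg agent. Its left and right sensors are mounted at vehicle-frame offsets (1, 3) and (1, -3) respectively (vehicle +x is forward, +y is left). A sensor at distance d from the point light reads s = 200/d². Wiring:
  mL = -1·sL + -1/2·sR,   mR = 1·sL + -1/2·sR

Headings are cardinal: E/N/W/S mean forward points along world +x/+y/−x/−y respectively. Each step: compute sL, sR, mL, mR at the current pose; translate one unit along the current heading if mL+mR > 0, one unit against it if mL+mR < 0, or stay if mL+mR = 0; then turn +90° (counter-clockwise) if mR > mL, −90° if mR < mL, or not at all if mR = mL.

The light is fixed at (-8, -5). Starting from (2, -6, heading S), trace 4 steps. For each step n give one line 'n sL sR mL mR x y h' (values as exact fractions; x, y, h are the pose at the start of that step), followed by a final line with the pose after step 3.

0 200/173 200/53 -27900/9169 -6700/9169 2 -6 S
1 20/13 20/13 -30/13 10/13 2 -5 E
2 200/37 40/29 -6540/1073 5060/1073 1 -5 N
3 5/2 50/17 -135/34 35/34 1 -6 W
final 2 -6 S

n=0: pose=(2,-6,S); sL=200/173, sR=200/53; mL=-27900/9169, mR=-6700/9169; mL+mR=-200/53 → advance -1; mR−mL=400/173 → turn +1·90°
n=1: pose=(2,-5,E); sL=20/13, sR=20/13; mL=-30/13, mR=10/13; mL+mR=-20/13 → advance -1; mR−mL=40/13 → turn +1·90°
n=2: pose=(1,-5,N); sL=200/37, sR=40/29; mL=-6540/1073, mR=5060/1073; mL+mR=-40/29 → advance -1; mR−mL=400/37 → turn +1·90°
n=3: pose=(1,-6,W); sL=5/2, sR=50/17; mL=-135/34, mR=35/34; mL+mR=-50/17 → advance -1; mR−mL=5 → turn +1·90°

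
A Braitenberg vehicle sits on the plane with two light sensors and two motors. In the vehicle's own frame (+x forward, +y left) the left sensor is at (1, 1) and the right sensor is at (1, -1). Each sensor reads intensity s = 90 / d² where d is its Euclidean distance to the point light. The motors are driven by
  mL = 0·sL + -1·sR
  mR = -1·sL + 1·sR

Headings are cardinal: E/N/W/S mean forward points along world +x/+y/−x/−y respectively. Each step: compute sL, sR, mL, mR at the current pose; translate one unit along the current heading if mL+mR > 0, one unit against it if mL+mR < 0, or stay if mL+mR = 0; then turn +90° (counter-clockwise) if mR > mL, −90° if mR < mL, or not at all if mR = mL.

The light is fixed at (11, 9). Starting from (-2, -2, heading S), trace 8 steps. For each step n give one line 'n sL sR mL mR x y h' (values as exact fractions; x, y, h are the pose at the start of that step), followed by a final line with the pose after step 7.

n=0: pose=(-2,-2,S); sL=5/16, sR=9/34; mL=-9/34, mR=-13/272; mL+mR=-5/16 → advance -1; mR−mL=59/272 → turn +1·90°
n=1: pose=(-2,-1,E); sL=2/5, sR=18/53; mL=-18/53, mR=-16/265; mL+mR=-2/5 → advance -1; mR−mL=74/265 → turn +1·90°
n=2: pose=(-3,-1,N); sL=5/17, sR=9/25; mL=-9/25, mR=28/425; mL+mR=-5/17 → advance -1; mR−mL=181/425 → turn +1·90°
n=3: pose=(-3,-2,W); sL=10/41, sR=18/65; mL=-18/65, mR=88/2665; mL+mR=-10/41 → advance -1; mR−mL=826/2665 → turn +1·90°
n=4: pose=(-2,-2,S); sL=5/16, sR=9/34; mL=-9/34, mR=-13/272; mL+mR=-5/16 → advance -1; mR−mL=59/272 → turn +1·90°
n=5: pose=(-2,-1,E); sL=2/5, sR=18/53; mL=-18/53, mR=-16/265; mL+mR=-2/5 → advance -1; mR−mL=74/265 → turn +1·90°
n=6: pose=(-3,-1,N); sL=5/17, sR=9/25; mL=-9/25, mR=28/425; mL+mR=-5/17 → advance -1; mR−mL=181/425 → turn +1·90°
n=7: pose=(-3,-2,W); sL=10/41, sR=18/65; mL=-18/65, mR=88/2665; mL+mR=-10/41 → advance -1; mR−mL=826/2665 → turn +1·90°

0 5/16 9/34 -9/34 -13/272 -2 -2 S
1 2/5 18/53 -18/53 -16/265 -2 -1 E
2 5/17 9/25 -9/25 28/425 -3 -1 N
3 10/41 18/65 -18/65 88/2665 -3 -2 W
4 5/16 9/34 -9/34 -13/272 -2 -2 S
5 2/5 18/53 -18/53 -16/265 -2 -1 E
6 5/17 9/25 -9/25 28/425 -3 -1 N
7 10/41 18/65 -18/65 88/2665 -3 -2 W
final -2 -2 S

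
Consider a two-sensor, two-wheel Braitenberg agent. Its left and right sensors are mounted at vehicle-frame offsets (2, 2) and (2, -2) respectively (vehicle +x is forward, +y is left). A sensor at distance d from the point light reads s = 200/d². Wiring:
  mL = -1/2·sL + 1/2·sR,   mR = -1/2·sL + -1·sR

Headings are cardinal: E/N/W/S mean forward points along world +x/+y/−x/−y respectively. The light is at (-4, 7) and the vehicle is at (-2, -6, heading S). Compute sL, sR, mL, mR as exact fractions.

200/241 8/9 64/2169 -2828/2169

left sensor world pos  = (0, -8); dL² = 241
right sensor world pos = (-4, -8); dR² = 225
sL = 200/241 = 200/241
sR = 200/225 = 8/9
mL = -1/2·sL + 1/2·sR = 64/2169
mR = -1/2·sL + -1·sR = -2828/2169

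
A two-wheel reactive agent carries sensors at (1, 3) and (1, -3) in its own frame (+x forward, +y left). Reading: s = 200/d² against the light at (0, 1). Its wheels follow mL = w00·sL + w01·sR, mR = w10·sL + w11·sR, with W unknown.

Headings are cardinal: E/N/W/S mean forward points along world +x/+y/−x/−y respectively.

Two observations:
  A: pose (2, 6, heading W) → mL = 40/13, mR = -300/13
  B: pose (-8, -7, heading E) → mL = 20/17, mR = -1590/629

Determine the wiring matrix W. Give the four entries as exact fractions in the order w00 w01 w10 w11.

0 1 -1/2 -1

obs A: pose=(2,6,W) → sL=40, sR=40/13, mL=40/13, mR=-300/13
obs B: pose=(-8,-7,E) → sL=100/37, sR=20/17, mL=20/17, mR=-1590/629
sensor matrix S = [[40, 40/13], [100/37, 20/17]]; det S = 316800/8177
solve [mL_A; mL_B] = S·[w00; w01] and [mR_A; mR_B] = S·[w10; w11]:
  w00 = 0, w01 = 1, w10 = -1/2, w11 = -1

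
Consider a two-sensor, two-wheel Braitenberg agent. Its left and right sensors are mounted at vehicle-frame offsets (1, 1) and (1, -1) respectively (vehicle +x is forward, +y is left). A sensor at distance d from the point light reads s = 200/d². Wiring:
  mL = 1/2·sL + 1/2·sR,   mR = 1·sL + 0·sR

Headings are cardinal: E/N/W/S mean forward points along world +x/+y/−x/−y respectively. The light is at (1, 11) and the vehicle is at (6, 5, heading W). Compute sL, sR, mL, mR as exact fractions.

left sensor world pos  = (5, 4); dL² = 65
right sensor world pos = (5, 6); dR² = 41
sL = 200/65 = 40/13
sR = 200/41 = 200/41
mL = 1/2·sL + 1/2·sR = 2120/533
mR = 1·sL + 0·sR = 40/13

40/13 200/41 2120/533 40/13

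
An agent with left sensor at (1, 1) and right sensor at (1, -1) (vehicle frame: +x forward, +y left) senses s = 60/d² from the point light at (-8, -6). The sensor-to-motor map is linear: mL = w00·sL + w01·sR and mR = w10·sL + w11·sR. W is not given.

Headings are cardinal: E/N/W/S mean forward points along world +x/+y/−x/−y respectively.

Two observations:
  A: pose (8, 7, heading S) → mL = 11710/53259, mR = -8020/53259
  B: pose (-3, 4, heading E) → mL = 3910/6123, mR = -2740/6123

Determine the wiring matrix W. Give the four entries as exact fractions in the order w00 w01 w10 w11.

obs A: pose=(8,7,S) → sL=60/433, sR=20/123, mL=11710/53259, mR=-8020/53259
obs B: pose=(-3,4,E) → sL=60/157, sR=20/39, mL=3910/6123, mR=-2740/6123
sensor matrix S = [[60/433, 20/123], [60/157, 20/39]]; det S = 323200/36233873
solve [mL_A; mL_B] = S·[w00; w01] and [mR_A; mR_B] = S·[w10; w11]:
  w00 = 1, w01 = 1/2, w10 = -1/2, w11 = -1/2

1 1/2 -1/2 -1/2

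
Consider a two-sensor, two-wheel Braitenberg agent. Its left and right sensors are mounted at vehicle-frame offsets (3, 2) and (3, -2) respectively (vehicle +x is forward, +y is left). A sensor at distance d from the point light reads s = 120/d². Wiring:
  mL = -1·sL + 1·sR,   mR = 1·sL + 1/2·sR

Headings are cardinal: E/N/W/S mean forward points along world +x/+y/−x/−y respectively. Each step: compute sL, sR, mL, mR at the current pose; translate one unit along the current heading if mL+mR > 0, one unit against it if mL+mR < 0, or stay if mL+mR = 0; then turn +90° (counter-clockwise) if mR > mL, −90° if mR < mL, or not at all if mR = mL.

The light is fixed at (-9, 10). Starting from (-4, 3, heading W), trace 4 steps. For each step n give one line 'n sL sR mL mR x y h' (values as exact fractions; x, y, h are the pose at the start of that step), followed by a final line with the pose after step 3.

0 24/17 120/29 1344/493 1716/493 -4 3 W
1 15/17 15/13 60/221 645/442 -5 3 S
2 24/17 120/149 -1536/2533 4596/2533 -5 2 E
3 60/17 60/37 -1200/629 2730/629 -4 2 N
final -4 3 W

n=0: pose=(-4,3,W); sL=24/17, sR=120/29; mL=1344/493, mR=1716/493; mL+mR=180/29 → advance +1; mR−mL=372/493 → turn +1·90°
n=1: pose=(-5,3,S); sL=15/17, sR=15/13; mL=60/221, mR=645/442; mL+mR=45/26 → advance +1; mR−mL=525/442 → turn +1·90°
n=2: pose=(-5,2,E); sL=24/17, sR=120/149; mL=-1536/2533, mR=4596/2533; mL+mR=180/149 → advance +1; mR−mL=6132/2533 → turn +1·90°
n=3: pose=(-4,2,N); sL=60/17, sR=60/37; mL=-1200/629, mR=2730/629; mL+mR=90/37 → advance +1; mR−mL=3930/629 → turn +1·90°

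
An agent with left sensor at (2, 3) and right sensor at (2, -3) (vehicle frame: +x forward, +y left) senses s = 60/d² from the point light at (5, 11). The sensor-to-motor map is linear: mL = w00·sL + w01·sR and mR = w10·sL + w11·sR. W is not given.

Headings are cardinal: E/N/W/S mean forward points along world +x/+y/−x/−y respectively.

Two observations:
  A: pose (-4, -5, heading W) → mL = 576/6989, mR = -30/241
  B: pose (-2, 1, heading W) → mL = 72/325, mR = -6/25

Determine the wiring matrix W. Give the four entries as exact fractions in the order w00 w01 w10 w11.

obs A: pose=(-4,-5,W) → sL=30/241, sR=6/29, mL=576/6989, mR=-30/241
obs B: pose=(-2,1,W) → sL=6/25, sR=6/13, mL=72/325, mR=-6/25
sensor matrix S = [[30/241, 6/29], [6/25, 6/13]]; det S = 17712/2271425
solve [mL_A; mL_B] = S·[w00; w01] and [mR_A; mR_B] = S·[w10; w11]:
  w00 = -1, w01 = 1, w10 = -1, w11 = 0

-1 1 -1 0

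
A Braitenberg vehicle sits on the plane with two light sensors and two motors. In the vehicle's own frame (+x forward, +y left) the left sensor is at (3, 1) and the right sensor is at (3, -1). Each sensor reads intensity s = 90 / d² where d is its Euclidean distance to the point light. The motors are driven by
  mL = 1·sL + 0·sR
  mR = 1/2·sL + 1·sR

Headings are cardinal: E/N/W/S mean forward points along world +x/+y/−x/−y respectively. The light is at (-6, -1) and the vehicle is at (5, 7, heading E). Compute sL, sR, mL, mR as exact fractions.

left sensor world pos  = (8, 8); dL² = 277
right sensor world pos = (8, 6); dR² = 245
sL = 90/277 = 90/277
sR = 90/245 = 18/49
mL = 1·sL + 0·sR = 90/277
mR = 1/2·sL + 1·sR = 7191/13573

90/277 18/49 90/277 7191/13573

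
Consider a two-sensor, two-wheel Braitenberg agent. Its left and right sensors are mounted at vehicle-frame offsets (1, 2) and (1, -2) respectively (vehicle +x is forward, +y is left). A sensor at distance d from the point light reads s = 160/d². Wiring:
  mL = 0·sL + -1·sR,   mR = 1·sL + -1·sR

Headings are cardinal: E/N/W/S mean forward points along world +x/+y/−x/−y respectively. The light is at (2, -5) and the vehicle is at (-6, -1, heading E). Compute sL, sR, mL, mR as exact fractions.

left sensor world pos  = (-5, 1); dL² = 85
right sensor world pos = (-5, -3); dR² = 53
sL = 160/85 = 32/17
sR = 160/53 = 160/53
mL = 0·sL + -1·sR = -160/53
mR = 1·sL + -1·sR = -1024/901

32/17 160/53 -160/53 -1024/901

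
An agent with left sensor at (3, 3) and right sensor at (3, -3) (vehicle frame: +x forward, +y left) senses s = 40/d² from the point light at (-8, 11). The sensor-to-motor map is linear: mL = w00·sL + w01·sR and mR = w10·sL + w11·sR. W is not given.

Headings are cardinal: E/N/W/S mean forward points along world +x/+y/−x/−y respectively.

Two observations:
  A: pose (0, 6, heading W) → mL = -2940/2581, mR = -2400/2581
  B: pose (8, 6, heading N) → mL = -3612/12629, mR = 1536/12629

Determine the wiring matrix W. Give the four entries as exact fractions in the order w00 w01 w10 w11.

-1 -1/2 1 -1

obs A: pose=(0,6,W) → sL=40/89, sR=40/29, mL=-2940/2581, mR=-2400/2581
obs B: pose=(8,6,N) → sL=40/173, sR=8/73, mL=-3612/12629, mR=1536/12629
sensor matrix S = [[40/89, 40/29], [40/173, 8/73]]; det S = -8789760/32595449
solve [mL_A; mL_B] = S·[w00; w01] and [mR_A; mR_B] = S·[w10; w11]:
  w00 = -1, w01 = -1/2, w10 = 1, w11 = -1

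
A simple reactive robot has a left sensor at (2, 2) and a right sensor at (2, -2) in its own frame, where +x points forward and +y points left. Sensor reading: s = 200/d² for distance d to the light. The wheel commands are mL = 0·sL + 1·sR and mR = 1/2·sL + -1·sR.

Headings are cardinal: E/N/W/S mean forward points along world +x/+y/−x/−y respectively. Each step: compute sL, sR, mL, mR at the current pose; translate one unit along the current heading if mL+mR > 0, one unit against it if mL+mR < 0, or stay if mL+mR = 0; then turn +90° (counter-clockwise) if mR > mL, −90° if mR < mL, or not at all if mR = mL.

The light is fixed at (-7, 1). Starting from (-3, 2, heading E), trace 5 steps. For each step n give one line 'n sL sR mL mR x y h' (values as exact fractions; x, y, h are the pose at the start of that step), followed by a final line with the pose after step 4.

0 40/9 200/37 200/37 -1060/333 -3 2 E
1 4 20 20 -18 -2 2 S
2 200/13 200/13 200/13 -100/13 -2 1 W
3 25 5 5 15/2 -3 1 N
4 40 200/13 200/13 60/13 -3 2 W
final -4 2 N

n=0: pose=(-3,2,E); sL=40/9, sR=200/37; mL=200/37, mR=-1060/333; mL+mR=20/9 → advance +1; mR−mL=-2860/333 → turn -1·90°
n=1: pose=(-2,2,S); sL=4, sR=20; mL=20, mR=-18; mL+mR=2 → advance +1; mR−mL=-38 → turn -1·90°
n=2: pose=(-2,1,W); sL=200/13, sR=200/13; mL=200/13, mR=-100/13; mL+mR=100/13 → advance +1; mR−mL=-300/13 → turn -1·90°
n=3: pose=(-3,1,N); sL=25, sR=5; mL=5, mR=15/2; mL+mR=25/2 → advance +1; mR−mL=5/2 → turn +1·90°
n=4: pose=(-3,2,W); sL=40, sR=200/13; mL=200/13, mR=60/13; mL+mR=20 → advance +1; mR−mL=-140/13 → turn -1·90°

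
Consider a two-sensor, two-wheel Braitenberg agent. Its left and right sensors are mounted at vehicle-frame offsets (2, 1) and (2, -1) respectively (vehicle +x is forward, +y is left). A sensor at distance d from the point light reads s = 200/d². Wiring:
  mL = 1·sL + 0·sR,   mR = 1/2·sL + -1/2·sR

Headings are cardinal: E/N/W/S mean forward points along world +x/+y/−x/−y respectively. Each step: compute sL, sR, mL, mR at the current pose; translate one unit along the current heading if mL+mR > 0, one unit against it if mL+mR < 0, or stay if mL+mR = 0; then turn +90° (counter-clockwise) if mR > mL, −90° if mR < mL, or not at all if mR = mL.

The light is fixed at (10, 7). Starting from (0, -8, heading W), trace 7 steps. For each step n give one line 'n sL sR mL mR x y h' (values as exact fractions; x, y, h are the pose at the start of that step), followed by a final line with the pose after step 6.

n=0: pose=(0,-8,W); sL=1/2, sR=10/17; mL=1/2, mR=-3/68; mL+mR=31/68 → advance +1; mR−mL=-37/68 → turn -1·90°
n=1: pose=(-1,-8,N); sL=200/313, sR=200/269; mL=200/313, mR=-4400/84197; mL+mR=49400/84197 → advance +1; mR−mL=-58200/84197 → turn -1·90°
n=2: pose=(-1,-7,E); sL=4/5, sR=100/153; mL=4/5, mR=56/765; mL+mR=668/765 → advance +1; mR−mL=-556/765 → turn -1·90°
n=3: pose=(0,-7,S); sL=200/337, sR=200/377; mL=200/337, mR=4000/127049; mL+mR=79400/127049 → advance +1; mR−mL=-71400/127049 → turn -1·90°
n=4: pose=(0,-8,W); sL=1/2, sR=10/17; mL=1/2, mR=-3/68; mL+mR=31/68 → advance +1; mR−mL=-37/68 → turn -1·90°
n=5: pose=(-1,-8,N); sL=200/313, sR=200/269; mL=200/313, mR=-4400/84197; mL+mR=49400/84197 → advance +1; mR−mL=-58200/84197 → turn -1·90°
n=6: pose=(-1,-7,E); sL=4/5, sR=100/153; mL=4/5, mR=56/765; mL+mR=668/765 → advance +1; mR−mL=-556/765 → turn -1·90°

0 1/2 10/17 1/2 -3/68 0 -8 W
1 200/313 200/269 200/313 -4400/84197 -1 -8 N
2 4/5 100/153 4/5 56/765 -1 -7 E
3 200/337 200/377 200/337 4000/127049 0 -7 S
4 1/2 10/17 1/2 -3/68 0 -8 W
5 200/313 200/269 200/313 -4400/84197 -1 -8 N
6 4/5 100/153 4/5 56/765 -1 -7 E
final 0 -7 S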